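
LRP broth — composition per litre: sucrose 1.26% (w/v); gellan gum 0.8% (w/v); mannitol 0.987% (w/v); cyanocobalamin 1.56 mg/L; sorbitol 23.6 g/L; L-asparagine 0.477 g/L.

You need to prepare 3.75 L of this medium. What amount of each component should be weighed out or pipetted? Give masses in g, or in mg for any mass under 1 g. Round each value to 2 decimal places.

Working volume: 3.75 L.
sucrose: 1.26 g per 100 mL × 3750 mL ÷ 100 = 47.25 g
gellan gum: 0.8% w/v = 8 g/L → 8 × 3.75 L = 30.00 g
mannitol: 0.987 g per 100 mL × 3750 mL ÷ 100 = 37.01 g
cyanocobalamin: 1.56 mg/L × 3.75 L = 5.85 mg
sorbitol: 23.6 g/L × 3.75 L = 88.50 g
L-asparagine: 0.477 g/L × 3.75 L = 1.79 g

sucrose 47.25 g; gellan gum 30.00 g; mannitol 37.01 g; cyanocobalamin 5.85 mg; sorbitol 88.50 g; L-asparagine 1.79 g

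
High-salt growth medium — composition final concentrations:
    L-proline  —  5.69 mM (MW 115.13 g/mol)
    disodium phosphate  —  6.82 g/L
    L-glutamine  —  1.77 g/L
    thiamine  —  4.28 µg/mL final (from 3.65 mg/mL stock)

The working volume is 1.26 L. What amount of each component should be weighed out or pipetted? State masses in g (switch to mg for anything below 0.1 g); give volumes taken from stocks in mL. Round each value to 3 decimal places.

Scale factor relative to 1 L: 1.26.
L-proline: 5.69 mmol/L × 115.13 g/mol × 1.26 L ÷ 1000 = 0.825 g
disodium phosphate: 6.82 g/L × 1.26 L = 8.593 g
L-glutamine: 1.77 g/L × 1.26 L = 2.230 g
thiamine: C1V1 = C2V2 → 4.28 µg/mL × 1260 mL ÷ 3650 µg/mL = 1.477 mL

L-proline 0.825 g; disodium phosphate 8.593 g; L-glutamine 2.230 g; thiamine 1.477 mL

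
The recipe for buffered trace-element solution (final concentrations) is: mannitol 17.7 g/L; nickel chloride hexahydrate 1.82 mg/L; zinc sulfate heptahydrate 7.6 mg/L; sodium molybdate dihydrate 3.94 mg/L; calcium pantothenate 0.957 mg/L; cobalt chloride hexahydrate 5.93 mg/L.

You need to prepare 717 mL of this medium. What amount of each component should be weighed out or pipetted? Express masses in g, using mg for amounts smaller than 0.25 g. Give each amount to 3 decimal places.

mannitol 12.691 g; nickel chloride hexahydrate 1.305 mg; zinc sulfate heptahydrate 5.449 mg; sodium molybdate dihydrate 2.825 mg; calcium pantothenate 0.686 mg; cobalt chloride hexahydrate 4.252 mg

Working volume: 717 mL = 0.717 L.
mannitol: 17.7 g/L × 0.717 L = 12.691 g
nickel chloride hexahydrate: 1.82 mg/L × 0.717 L = 1.305 mg
zinc sulfate heptahydrate: 7.6 mg/L × 0.717 L = 5.449 mg
sodium molybdate dihydrate: 3.94 mg/L × 0.717 L = 2.825 mg
calcium pantothenate: 0.957 mg/L × 0.717 L = 0.686 mg
cobalt chloride hexahydrate: 5.93 mg/L × 0.717 L = 4.252 mg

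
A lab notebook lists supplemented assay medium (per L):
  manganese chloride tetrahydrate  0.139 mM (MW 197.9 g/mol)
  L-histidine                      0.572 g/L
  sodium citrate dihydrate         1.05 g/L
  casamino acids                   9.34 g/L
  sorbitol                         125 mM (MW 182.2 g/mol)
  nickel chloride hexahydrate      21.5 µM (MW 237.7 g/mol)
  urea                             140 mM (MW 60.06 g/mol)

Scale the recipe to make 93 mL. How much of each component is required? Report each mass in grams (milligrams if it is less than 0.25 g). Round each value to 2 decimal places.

manganese chloride tetrahydrate 2.56 mg; L-histidine 53.20 mg; sodium citrate dihydrate 97.65 mg; casamino acids 0.87 g; sorbitol 2.12 g; nickel chloride hexahydrate 0.48 mg; urea 0.78 g

Scale factor relative to 1 L: 0.093.
manganese chloride tetrahydrate: 0.139 mmol/L × 197.9 mg/mmol × 0.093 L = 2.56 mg
L-histidine: 0.572 g/L × 0.093 L = 0.053196 g = 53.20 mg
sodium citrate dihydrate: 1.05 g/L × 0.093 L = 0.09765 g = 97.65 mg
casamino acids: 9.34 g/L × 0.093 L = 0.87 g
sorbitol: 125 mmol/L × 182.2 g/mol × 0.093 L ÷ 1000 = 2.12 g
nickel chloride hexahydrate: 21.5 µmol/L × 237.7 g/mol × 0.093 L ÷ 1000 = 0.48 mg
urea: 140 mmol/L × 60.06 g/mol × 0.093 L ÷ 1000 = 0.78 g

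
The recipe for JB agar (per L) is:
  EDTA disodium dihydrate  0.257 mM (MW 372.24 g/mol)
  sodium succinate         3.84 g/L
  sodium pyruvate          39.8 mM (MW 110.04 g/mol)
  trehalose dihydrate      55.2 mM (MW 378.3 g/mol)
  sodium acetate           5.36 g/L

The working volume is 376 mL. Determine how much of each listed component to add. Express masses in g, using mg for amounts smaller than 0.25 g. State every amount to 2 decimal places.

Target volume = 376 mL = 0.376 L.
EDTA disodium dihydrate: 0.257 mmol/L × 372.24 mg/mmol × 0.376 L = 35.97 mg
sodium succinate: 3.84 g/L × 0.376 L = 1.44 g
sodium pyruvate: 39.8 mmol/L × 110.04 g/mol × 0.376 L ÷ 1000 = 1.65 g
trehalose dihydrate: 55.2 mmol/L × 378.3 g/mol × 0.376 L ÷ 1000 = 7.85 g
sodium acetate: 5.36 g/L × 0.376 L = 2.02 g

EDTA disodium dihydrate 35.97 mg; sodium succinate 1.44 g; sodium pyruvate 1.65 g; trehalose dihydrate 7.85 g; sodium acetate 2.02 g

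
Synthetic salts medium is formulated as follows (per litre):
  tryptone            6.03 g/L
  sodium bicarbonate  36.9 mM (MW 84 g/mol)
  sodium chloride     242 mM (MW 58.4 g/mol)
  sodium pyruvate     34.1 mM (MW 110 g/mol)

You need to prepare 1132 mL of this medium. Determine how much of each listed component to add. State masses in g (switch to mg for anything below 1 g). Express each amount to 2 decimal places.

Working volume: 1132 mL = 1.132 L.
tryptone: 6.03 g/L × 1.132 L = 6.83 g
sodium bicarbonate: 36.9 mmol/L × 84 g/mol × 1.132 L ÷ 1000 = 3.51 g
sodium chloride: 242 mmol/L × 58.4 g/mol × 1.132 L ÷ 1000 = 16.00 g
sodium pyruvate: 34.1 mmol/L × 110 g/mol × 1.132 L ÷ 1000 = 4.25 g

tryptone 6.83 g; sodium bicarbonate 3.51 g; sodium chloride 16.00 g; sodium pyruvate 4.25 g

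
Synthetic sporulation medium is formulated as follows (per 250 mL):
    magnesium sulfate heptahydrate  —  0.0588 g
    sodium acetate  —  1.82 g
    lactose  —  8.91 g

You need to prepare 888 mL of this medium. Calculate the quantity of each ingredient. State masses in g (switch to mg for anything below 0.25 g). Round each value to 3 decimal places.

magnesium sulfate heptahydrate 208.858 mg; sodium acetate 6.465 g; lactose 31.648 g

Scale factor = 888 mL / 250 mL = 3.552.
magnesium sulfate heptahydrate: 0.0588 g × (888 mL / 250 mL) = 0.208858 g = 208.858 mg
sodium acetate: 1.82 g × (888 mL / 250 mL) = 6.465 g
lactose: 8.91 g × (888 mL / 250 mL) = 31.648 g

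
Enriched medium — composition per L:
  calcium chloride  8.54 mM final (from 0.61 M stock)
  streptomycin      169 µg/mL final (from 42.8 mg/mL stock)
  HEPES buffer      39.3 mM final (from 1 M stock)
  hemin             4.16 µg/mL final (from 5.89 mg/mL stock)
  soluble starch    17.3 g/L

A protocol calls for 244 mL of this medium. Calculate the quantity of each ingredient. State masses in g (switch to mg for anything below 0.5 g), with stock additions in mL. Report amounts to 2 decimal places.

calcium chloride 3.42 mL; streptomycin 0.96 mL; HEPES buffer 9.59 mL; hemin 0.17 mL; soluble starch 4.22 g

Scale factor relative to 1 L: 0.244.
calcium chloride: C1V1 = C2V2 → 8.54 mM × 244 mL ÷ 610 mM = 3.42 mL
streptomycin: C1V1 = C2V2 → 169 µg/mL × 244 mL ÷ 42800 µg/mL = 0.96 mL
HEPES buffer: dilute stock: 39.3 mM × 244 mL ÷ 1000 mM = 9.59 mL
hemin: dilute stock: 4.16 µg/mL × 244 mL ÷ 5890 µg/mL = 0.17 mL
soluble starch: 17.3 g/L × 0.244 L = 4.22 g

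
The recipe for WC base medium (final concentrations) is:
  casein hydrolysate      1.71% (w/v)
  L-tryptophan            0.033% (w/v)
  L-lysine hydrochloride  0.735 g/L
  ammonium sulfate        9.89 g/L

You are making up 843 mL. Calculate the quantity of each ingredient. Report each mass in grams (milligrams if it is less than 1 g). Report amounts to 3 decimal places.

casein hydrolysate 14.415 g; L-tryptophan 278.190 mg; L-lysine hydrochloride 619.605 mg; ammonium sulfate 8.337 g

Target volume = 843 mL = 0.843 L.
casein hydrolysate: 1.71 g per 100 mL × 843 mL ÷ 100 = 14.415 g
L-tryptophan: 0.033% w/v = 0.33 g/L → 0.33 × 0.843 L = 0.27819 g = 278.190 mg
L-lysine hydrochloride: 0.735 g/L × 0.843 L = 0.619605 g = 619.605 mg
ammonium sulfate: 9.89 g/L × 0.843 L = 8.337 g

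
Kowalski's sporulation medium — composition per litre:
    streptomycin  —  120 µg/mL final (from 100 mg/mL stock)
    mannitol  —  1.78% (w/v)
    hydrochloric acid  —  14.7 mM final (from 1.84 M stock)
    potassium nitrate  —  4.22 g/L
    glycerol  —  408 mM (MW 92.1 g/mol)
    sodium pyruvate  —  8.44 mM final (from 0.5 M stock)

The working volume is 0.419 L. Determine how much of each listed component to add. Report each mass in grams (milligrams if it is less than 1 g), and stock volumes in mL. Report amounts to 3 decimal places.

streptomycin 0.503 mL; mannitol 7.458 g; hydrochloric acid 3.347 mL; potassium nitrate 1.768 g; glycerol 15.745 g; sodium pyruvate 7.073 mL

Scale factor relative to 1 L: 0.419.
streptomycin: V = C2·V2/C1 = 120 µg/mL × 419 mL ÷ 100000 µg/mL = 0.503 mL
mannitol: 1.78 g per 100 mL × 419 mL ÷ 100 = 7.458 g
hydrochloric acid: V = C2·V2/C1 = 14.7 mM × 419 mL ÷ 1840 mM = 3.347 mL
potassium nitrate: 4.22 g/L × 0.419 L = 1.768 g
glycerol: 408 mmol/L × 92.1 g/mol × 0.419 L ÷ 1000 = 15.745 g
sodium pyruvate: C1V1 = C2V2 → 8.44 mM × 419 mL ÷ 500 mM = 7.073 mL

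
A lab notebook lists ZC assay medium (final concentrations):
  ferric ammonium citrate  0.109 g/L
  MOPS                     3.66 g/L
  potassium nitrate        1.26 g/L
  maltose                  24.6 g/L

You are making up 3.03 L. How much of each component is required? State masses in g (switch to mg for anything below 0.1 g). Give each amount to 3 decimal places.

ferric ammonium citrate 0.330 g; MOPS 11.090 g; potassium nitrate 3.818 g; maltose 74.538 g

Working volume: 3.03 L.
ferric ammonium citrate: 0.109 g/L × 3.03 L = 0.330 g
MOPS: 3.66 g/L × 3.03 L = 11.090 g
potassium nitrate: 1.26 g/L × 3.03 L = 3.818 g
maltose: 24.6 g/L × 3.03 L = 74.538 g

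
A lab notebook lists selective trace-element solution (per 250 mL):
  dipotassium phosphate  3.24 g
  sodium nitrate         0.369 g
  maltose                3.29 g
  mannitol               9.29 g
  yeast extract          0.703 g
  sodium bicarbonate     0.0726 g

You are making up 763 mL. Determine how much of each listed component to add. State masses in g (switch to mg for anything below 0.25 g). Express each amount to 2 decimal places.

dipotassium phosphate 9.89 g; sodium nitrate 1.13 g; maltose 10.04 g; mannitol 28.35 g; yeast extract 2.15 g; sodium bicarbonate 221.58 mg

Ratio of target to recipe volume: 763 / 250 = 3.052.
dipotassium phosphate: 3.24 g × (763 mL / 250 mL) = 9.89 g
sodium nitrate: 0.369 g × (763 mL / 250 mL) = 1.13 g
maltose: 3.29 g × (763 mL / 250 mL) = 10.04 g
mannitol: 9.29 g × (763 mL / 250 mL) = 28.35 g
yeast extract: 0.703 g × (763 mL / 250 mL) = 2.15 g
sodium bicarbonate: 0.0726 g × (763 mL / 250 mL) = 0.221575 g = 221.58 mg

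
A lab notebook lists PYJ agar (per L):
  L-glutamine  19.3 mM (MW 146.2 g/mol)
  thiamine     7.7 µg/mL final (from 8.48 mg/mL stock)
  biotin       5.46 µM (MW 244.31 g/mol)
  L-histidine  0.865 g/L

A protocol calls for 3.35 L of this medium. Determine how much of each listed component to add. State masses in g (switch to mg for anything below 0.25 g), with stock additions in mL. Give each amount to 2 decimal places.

L-glutamine 9.45 g; thiamine 3.04 mL; biotin 4.47 mg; L-histidine 2.90 g

Working volume: 3.35 L.
L-glutamine: 19.3 mmol/L × 146.2 g/mol × 3.35 L ÷ 1000 = 9.45 g
thiamine: C1V1 = C2V2 → 7.7 µg/mL × 3350 mL ÷ 8480 µg/mL = 3.04 mL
biotin: 5.46 µmol/L × 244.31 g/mol × 3.35 L ÷ 1000 = 4.47 mg
L-histidine: 0.865 g/L × 3.35 L = 2.90 g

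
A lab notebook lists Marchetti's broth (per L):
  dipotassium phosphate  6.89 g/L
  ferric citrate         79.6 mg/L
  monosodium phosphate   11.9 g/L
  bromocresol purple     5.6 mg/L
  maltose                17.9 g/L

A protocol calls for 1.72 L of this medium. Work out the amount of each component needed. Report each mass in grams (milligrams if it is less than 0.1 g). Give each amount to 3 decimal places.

Working volume: 1.72 L.
dipotassium phosphate: 6.89 g/L × 1.72 L = 11.851 g
ferric citrate: 79.6 mg/L × 1.72 L = 136.912 mg = 0.137 g
monosodium phosphate: 11.9 g/L × 1.72 L = 20.468 g
bromocresol purple: 5.6 mg/L × 1.72 L = 9.632 mg
maltose: 17.9 g/L × 1.72 L = 30.788 g

dipotassium phosphate 11.851 g; ferric citrate 0.137 g; monosodium phosphate 20.468 g; bromocresol purple 9.632 mg; maltose 30.788 g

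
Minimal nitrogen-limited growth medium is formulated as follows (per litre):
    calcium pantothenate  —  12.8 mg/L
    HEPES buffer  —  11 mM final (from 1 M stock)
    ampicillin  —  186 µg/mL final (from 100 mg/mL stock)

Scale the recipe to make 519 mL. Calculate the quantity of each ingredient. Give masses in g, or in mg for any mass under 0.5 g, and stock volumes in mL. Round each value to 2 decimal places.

calcium pantothenate 6.64 mg; HEPES buffer 5.71 mL; ampicillin 0.97 mL

Working volume: 519 mL = 0.519 L.
calcium pantothenate: 12.8 mg/L × 0.519 L = 6.64 mg
HEPES buffer: V = C2·V2/C1 = 11 mM × 519 mL ÷ 1000 mM = 5.71 mL
ampicillin: V = C2·V2/C1 = 186 µg/mL × 519 mL ÷ 100000 µg/mL = 0.97 mL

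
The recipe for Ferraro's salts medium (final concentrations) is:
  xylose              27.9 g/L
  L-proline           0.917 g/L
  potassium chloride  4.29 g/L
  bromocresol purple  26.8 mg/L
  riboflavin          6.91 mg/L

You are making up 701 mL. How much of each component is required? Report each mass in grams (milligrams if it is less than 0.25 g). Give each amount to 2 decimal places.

Scale factor relative to 1 L: 0.701.
xylose: 27.9 g/L × 0.701 L = 19.56 g
L-proline: 0.917 g/L × 0.701 L = 0.64 g
potassium chloride: 4.29 g/L × 0.701 L = 3.01 g
bromocresol purple: 26.8 mg/L × 0.701 L = 18.79 mg
riboflavin: 6.91 mg/L × 0.701 L = 4.84 mg

xylose 19.56 g; L-proline 0.64 g; potassium chloride 3.01 g; bromocresol purple 18.79 mg; riboflavin 4.84 mg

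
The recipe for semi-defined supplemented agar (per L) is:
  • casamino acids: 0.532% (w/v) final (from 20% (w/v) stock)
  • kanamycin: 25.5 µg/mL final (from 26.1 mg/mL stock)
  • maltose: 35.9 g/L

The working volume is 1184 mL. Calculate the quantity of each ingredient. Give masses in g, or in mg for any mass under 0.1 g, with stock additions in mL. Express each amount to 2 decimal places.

Scale factor relative to 1 L: 1.184.
casamino acids: C1V1 = C2V2 → 0.532% ÷ 20% × 1184 mL = 31.49 mL
kanamycin: C1V1 = C2V2 → 25.5 µg/mL × 1184 mL ÷ 26100 µg/mL = 1.16 mL
maltose: 35.9 g/L × 1.184 L = 42.51 g

casamino acids 31.49 mL; kanamycin 1.16 mL; maltose 42.51 g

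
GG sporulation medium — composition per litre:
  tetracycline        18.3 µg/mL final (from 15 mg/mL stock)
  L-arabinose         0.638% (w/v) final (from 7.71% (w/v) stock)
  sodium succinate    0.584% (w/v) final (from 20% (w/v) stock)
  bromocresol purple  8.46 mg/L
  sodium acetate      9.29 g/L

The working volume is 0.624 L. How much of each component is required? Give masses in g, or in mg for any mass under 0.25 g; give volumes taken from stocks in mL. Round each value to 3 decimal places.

Scale factor relative to 1 L: 0.624.
tetracycline: C1V1 = C2V2 → 18.3 µg/mL × 624 mL ÷ 15000 µg/mL = 0.761 mL
L-arabinose: V = C2·V2/C1 = 0.638% ÷ 7.71% × 624 mL = 51.636 mL
sodium succinate: dilute stock: 0.584% ÷ 20% × 624 mL = 18.221 mL
bromocresol purple: 8.46 mg/L × 0.624 L = 5.279 mg
sodium acetate: 9.29 g/L × 0.624 L = 5.797 g

tetracycline 0.761 mL; L-arabinose 51.636 mL; sodium succinate 18.221 mL; bromocresol purple 5.279 mg; sodium acetate 5.797 g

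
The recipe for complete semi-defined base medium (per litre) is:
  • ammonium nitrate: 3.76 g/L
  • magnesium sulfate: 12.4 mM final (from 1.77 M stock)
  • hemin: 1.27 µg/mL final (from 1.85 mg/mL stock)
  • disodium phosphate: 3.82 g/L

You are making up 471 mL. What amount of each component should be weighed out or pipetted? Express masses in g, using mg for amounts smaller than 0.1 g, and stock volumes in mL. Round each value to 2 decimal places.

ammonium nitrate 1.77 g; magnesium sulfate 3.30 mL; hemin 0.32 mL; disodium phosphate 1.80 g

Scale factor relative to 1 L: 0.471.
ammonium nitrate: 3.76 g/L × 0.471 L = 1.77 g
magnesium sulfate: C1V1 = C2V2 → 12.4 mM × 471 mL ÷ 1770 mM = 3.30 mL
hemin: V = C2·V2/C1 = 1.27 µg/mL × 471 mL ÷ 1850 µg/mL = 0.32 mL
disodium phosphate: 3.82 g/L × 0.471 L = 1.80 g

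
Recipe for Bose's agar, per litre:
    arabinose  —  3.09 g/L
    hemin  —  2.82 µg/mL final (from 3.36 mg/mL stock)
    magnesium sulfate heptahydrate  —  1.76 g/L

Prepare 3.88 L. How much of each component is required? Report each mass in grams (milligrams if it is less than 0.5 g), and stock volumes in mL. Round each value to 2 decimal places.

Working volume: 3.88 L.
arabinose: 3.09 g/L × 3.88 L = 11.99 g
hemin: V = C2·V2/C1 = 2.82 µg/mL × 3880 mL ÷ 3360 µg/mL = 3.26 mL
magnesium sulfate heptahydrate: 1.76 g/L × 3.88 L = 6.83 g

arabinose 11.99 g; hemin 3.26 mL; magnesium sulfate heptahydrate 6.83 g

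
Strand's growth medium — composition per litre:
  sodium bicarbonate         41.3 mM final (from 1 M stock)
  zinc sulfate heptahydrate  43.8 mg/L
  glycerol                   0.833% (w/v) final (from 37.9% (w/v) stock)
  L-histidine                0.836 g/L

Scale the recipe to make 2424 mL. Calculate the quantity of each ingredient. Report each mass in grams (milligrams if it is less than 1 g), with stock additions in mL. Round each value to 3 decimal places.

Scale factor relative to 1 L: 2.424.
sodium bicarbonate: dilute stock: 41.3 mM × 2424 mL ÷ 1000 mM = 100.111 mL
zinc sulfate heptahydrate: 43.8 mg/L × 2.424 L = 106.171 mg
glycerol: C1V1 = C2V2 → 0.833% ÷ 37.9% × 2424 mL = 53.277 mL
L-histidine: 0.836 g/L × 2.424 L = 2.026 g

sodium bicarbonate 100.111 mL; zinc sulfate heptahydrate 106.171 mg; glycerol 53.277 mL; L-histidine 2.026 g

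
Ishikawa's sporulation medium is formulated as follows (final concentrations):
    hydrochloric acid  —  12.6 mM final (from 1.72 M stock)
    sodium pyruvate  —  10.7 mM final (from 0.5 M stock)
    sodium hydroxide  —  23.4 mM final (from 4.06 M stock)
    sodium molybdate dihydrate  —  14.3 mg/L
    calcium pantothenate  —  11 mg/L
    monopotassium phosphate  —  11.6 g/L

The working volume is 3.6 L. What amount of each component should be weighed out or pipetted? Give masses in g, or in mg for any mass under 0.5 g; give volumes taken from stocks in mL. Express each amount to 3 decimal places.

hydrochloric acid 26.372 mL; sodium pyruvate 77.040 mL; sodium hydroxide 20.749 mL; sodium molybdate dihydrate 51.480 mg; calcium pantothenate 39.600 mg; monopotassium phosphate 41.760 g

Scale factor relative to 1 L: 3.6.
hydrochloric acid: V = C2·V2/C1 = 12.6 mM × 3600 mL ÷ 1720 mM = 26.372 mL
sodium pyruvate: V = C2·V2/C1 = 10.7 mM × 3600 mL ÷ 500 mM = 77.040 mL
sodium hydroxide: V = C2·V2/C1 = 23.4 mM × 3600 mL ÷ 4060 mM = 20.749 mL
sodium molybdate dihydrate: 14.3 mg/L × 3.6 L = 51.480 mg
calcium pantothenate: 11 mg/L × 3.6 L = 39.600 mg
monopotassium phosphate: 11.6 g/L × 3.6 L = 41.760 g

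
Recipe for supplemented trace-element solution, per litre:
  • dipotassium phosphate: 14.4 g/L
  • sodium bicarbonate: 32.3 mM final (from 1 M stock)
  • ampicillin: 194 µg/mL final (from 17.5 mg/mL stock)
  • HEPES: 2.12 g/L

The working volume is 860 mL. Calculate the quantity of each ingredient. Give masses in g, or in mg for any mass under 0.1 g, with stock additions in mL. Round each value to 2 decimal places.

dipotassium phosphate 12.38 g; sodium bicarbonate 27.78 mL; ampicillin 9.53 mL; HEPES 1.82 g

Working volume: 860 mL = 0.86 L.
dipotassium phosphate: 14.4 g/L × 0.86 L = 12.38 g
sodium bicarbonate: V = C2·V2/C1 = 32.3 mM × 860 mL ÷ 1000 mM = 27.78 mL
ampicillin: C1V1 = C2V2 → 194 µg/mL × 860 mL ÷ 17500 µg/mL = 9.53 mL
HEPES: 2.12 g/L × 0.86 L = 1.82 g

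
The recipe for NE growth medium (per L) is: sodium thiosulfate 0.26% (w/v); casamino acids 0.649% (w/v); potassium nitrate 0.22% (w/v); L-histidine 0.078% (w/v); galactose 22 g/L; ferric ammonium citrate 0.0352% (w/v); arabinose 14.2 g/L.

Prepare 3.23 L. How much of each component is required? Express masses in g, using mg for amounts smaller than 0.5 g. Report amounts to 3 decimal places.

Working volume: 3.23 L.
sodium thiosulfate: 0.26% w/v = 2.6 g/L → 2.6 × 3.23 L = 8.398 g
casamino acids: 0.649 g per 100 mL × 3230 mL ÷ 100 = 20.963 g
potassium nitrate: 0.22 g per 100 mL × 3230 mL ÷ 100 = 7.106 g
L-histidine: 0.078 g per 100 mL × 3230 mL ÷ 100 = 2.519 g
galactose: 22 g/L × 3.23 L = 71.060 g
ferric ammonium citrate: 0.0352% w/v = 0.352 g/L → 0.352 × 3.23 L = 1.137 g
arabinose: 14.2 g/L × 3.23 L = 45.866 g

sodium thiosulfate 8.398 g; casamino acids 20.963 g; potassium nitrate 7.106 g; L-histidine 2.519 g; galactose 71.060 g; ferric ammonium citrate 1.137 g; arabinose 45.866 g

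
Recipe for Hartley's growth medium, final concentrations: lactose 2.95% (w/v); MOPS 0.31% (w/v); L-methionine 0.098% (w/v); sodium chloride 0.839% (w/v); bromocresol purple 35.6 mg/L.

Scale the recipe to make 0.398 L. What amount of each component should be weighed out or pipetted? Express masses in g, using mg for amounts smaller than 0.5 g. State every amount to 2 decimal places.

Scale factor relative to 1 L: 0.398.
lactose: 2.95% w/v = 29.5 g/L → 29.5 × 0.398 L = 11.74 g
MOPS: 0.31 g per 100 mL × 398 mL ÷ 100 = 1.23 g
L-methionine: 0.098 g per 100 mL × 398 mL ÷ 100 = 0.39004 g = 390.04 mg
sodium chloride: 0.839 g per 100 mL × 398 mL ÷ 100 = 3.34 g
bromocresol purple: 35.6 mg/L × 0.398 L = 14.17 mg

lactose 11.74 g; MOPS 1.23 g; L-methionine 390.04 mg; sodium chloride 3.34 g; bromocresol purple 14.17 mg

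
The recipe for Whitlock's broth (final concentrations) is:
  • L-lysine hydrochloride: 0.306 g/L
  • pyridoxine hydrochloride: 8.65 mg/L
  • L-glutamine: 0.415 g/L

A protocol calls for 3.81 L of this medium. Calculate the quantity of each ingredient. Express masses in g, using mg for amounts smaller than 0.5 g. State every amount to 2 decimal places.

Scale factor relative to 1 L: 3.81.
L-lysine hydrochloride: 0.306 g/L × 3.81 L = 1.17 g
pyridoxine hydrochloride: 8.65 mg/L × 3.81 L = 32.96 mg
L-glutamine: 0.415 g/L × 3.81 L = 1.58 g

L-lysine hydrochloride 1.17 g; pyridoxine hydrochloride 32.96 mg; L-glutamine 1.58 g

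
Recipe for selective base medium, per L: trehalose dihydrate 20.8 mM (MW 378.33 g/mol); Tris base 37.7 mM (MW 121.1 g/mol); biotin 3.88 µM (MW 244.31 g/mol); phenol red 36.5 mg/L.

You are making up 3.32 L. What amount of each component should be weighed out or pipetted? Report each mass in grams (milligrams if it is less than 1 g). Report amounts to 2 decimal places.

Scale factor relative to 1 L: 3.32.
trehalose dihydrate: 20.8 mmol/L × 378.33 g/mol × 3.32 L ÷ 1000 = 26.13 g
Tris base: 37.7 mmol/L × 121.1 g/mol × 3.32 L ÷ 1000 = 15.16 g
biotin: 3.88 µmol/L × 244.31 g/mol × 3.32 L ÷ 1000 = 3.15 mg
phenol red: 36.5 mg/L × 3.32 L = 121.18 mg

trehalose dihydrate 26.13 g; Tris base 15.16 g; biotin 3.15 mg; phenol red 121.18 mg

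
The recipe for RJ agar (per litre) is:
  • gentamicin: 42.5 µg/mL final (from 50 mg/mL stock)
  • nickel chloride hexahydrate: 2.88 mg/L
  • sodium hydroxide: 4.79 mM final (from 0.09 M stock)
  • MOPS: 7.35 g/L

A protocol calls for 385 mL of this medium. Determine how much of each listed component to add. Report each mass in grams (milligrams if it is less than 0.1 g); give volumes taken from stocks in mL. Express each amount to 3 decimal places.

Working volume: 385 mL = 0.385 L.
gentamicin: C1V1 = C2V2 → 42.5 µg/mL × 385 mL ÷ 50000 µg/mL = 0.327 mL
nickel chloride hexahydrate: 2.88 mg/L × 0.385 L = 1.109 mg
sodium hydroxide: V = C2·V2/C1 = 4.79 mM × 385 mL ÷ 90 mM = 20.491 mL
MOPS: 7.35 g/L × 0.385 L = 2.830 g

gentamicin 0.327 mL; nickel chloride hexahydrate 1.109 mg; sodium hydroxide 20.491 mL; MOPS 2.830 g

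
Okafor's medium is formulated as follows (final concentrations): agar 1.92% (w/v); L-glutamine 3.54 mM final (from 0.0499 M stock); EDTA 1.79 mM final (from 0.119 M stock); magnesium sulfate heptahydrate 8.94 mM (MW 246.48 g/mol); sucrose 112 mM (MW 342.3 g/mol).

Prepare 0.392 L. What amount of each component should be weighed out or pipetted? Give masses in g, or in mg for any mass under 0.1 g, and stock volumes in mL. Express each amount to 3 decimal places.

agar 7.526 g; L-glutamine 27.809 mL; EDTA 5.896 mL; magnesium sulfate heptahydrate 0.864 g; sucrose 15.028 g

Working volume: 0.392 L.
agar: 1.92% w/v = 19.2 g/L → 19.2 × 0.392 L = 7.526 g
L-glutamine: V = C2·V2/C1 = 3.54 mM × 392 mL ÷ 49.9 mM = 27.809 mL
EDTA: dilute stock: 1.79 mM × 392 mL ÷ 119 mM = 5.896 mL
magnesium sulfate heptahydrate: 8.94 mmol/L × 246.48 g/mol × 0.392 L ÷ 1000 = 0.864 g
sucrose: 112 mmol/L × 342.3 g/mol × 0.392 L ÷ 1000 = 15.028 g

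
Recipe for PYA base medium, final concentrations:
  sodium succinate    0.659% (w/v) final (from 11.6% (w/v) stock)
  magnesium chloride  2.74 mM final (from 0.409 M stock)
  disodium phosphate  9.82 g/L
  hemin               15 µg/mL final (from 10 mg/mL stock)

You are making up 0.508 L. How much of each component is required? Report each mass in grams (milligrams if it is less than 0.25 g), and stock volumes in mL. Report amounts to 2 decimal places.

sodium succinate 28.86 mL; magnesium chloride 3.40 mL; disodium phosphate 4.99 g; hemin 0.76 mL

Working volume: 0.508 L.
sodium succinate: V = C2·V2/C1 = 0.659% ÷ 11.6% × 508 mL = 28.86 mL
magnesium chloride: C1V1 = C2V2 → 2.74 mM × 508 mL ÷ 409 mM = 3.40 mL
disodium phosphate: 9.82 g/L × 0.508 L = 4.99 g
hemin: dilute stock: 15 µg/mL × 508 mL ÷ 10000 µg/mL = 0.76 mL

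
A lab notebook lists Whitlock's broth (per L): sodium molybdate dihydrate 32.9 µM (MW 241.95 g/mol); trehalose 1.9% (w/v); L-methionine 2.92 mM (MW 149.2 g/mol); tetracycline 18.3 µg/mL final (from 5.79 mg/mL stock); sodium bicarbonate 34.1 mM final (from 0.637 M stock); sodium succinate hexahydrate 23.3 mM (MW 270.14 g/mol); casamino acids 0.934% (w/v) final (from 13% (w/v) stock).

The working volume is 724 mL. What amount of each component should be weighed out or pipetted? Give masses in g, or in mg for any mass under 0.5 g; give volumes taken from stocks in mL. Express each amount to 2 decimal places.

sodium molybdate dihydrate 5.76 mg; trehalose 13.76 g; L-methionine 315.42 mg; tetracycline 2.29 mL; sodium bicarbonate 38.76 mL; sodium succinate hexahydrate 4.56 g; casamino acids 52.02 mL

Working volume: 724 mL = 0.724 L.
sodium molybdate dihydrate: 32.9 µmol/L × 241.95 g/mol × 0.724 L ÷ 1000 = 5.76 mg
trehalose: 1.9 g per 100 mL × 724 mL ÷ 100 = 13.76 g
L-methionine: 2.92 mmol/L × 149.2 mg/mmol × 0.724 L = 315.42 mg
tetracycline: C1V1 = C2V2 → 18.3 µg/mL × 724 mL ÷ 5790 µg/mL = 2.29 mL
sodium bicarbonate: dilute stock: 34.1 mM × 724 mL ÷ 637 mM = 38.76 mL
sodium succinate hexahydrate: 23.3 mmol/L × 270.14 g/mol × 0.724 L ÷ 1000 = 4.56 g
casamino acids: V = C2·V2/C1 = 0.934% ÷ 13% × 724 mL = 52.02 mL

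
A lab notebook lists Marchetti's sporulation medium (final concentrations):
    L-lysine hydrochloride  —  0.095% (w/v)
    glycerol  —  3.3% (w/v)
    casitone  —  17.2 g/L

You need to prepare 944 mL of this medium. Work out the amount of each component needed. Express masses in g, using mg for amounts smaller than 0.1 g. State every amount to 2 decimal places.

L-lysine hydrochloride 0.90 g; glycerol 31.15 g; casitone 16.24 g

Scale factor relative to 1 L: 0.944.
L-lysine hydrochloride: 0.095% w/v = 0.95 g/L → 0.95 × 0.944 L = 0.90 g
glycerol: 3.3 g per 100 mL × 944 mL ÷ 100 = 31.15 g
casitone: 17.2 g/L × 0.944 L = 16.24 g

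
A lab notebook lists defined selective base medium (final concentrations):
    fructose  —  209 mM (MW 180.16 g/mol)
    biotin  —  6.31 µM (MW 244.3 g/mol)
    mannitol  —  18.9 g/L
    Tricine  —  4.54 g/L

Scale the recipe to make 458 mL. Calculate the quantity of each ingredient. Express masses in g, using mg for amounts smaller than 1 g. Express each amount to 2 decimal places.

fructose 17.25 g; biotin 0.71 mg; mannitol 8.66 g; Tricine 2.08 g

Scale factor relative to 1 L: 0.458.
fructose: 209 mmol/L × 180.16 g/mol × 0.458 L ÷ 1000 = 17.25 g
biotin: 6.31 µmol/L × 244.3 g/mol × 0.458 L ÷ 1000 = 0.71 mg
mannitol: 18.9 g/L × 0.458 L = 8.66 g
Tricine: 4.54 g/L × 0.458 L = 2.08 g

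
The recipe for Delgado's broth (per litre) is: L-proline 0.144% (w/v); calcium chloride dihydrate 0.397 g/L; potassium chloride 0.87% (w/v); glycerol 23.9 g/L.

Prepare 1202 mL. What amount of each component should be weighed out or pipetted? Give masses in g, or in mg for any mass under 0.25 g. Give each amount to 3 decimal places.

Target volume = 1202 mL = 1.202 L.
L-proline: 0.144% w/v = 1.44 g/L → 1.44 × 1.202 L = 1.731 g
calcium chloride dihydrate: 0.397 g/L × 1.202 L = 0.477 g
potassium chloride: 0.87% w/v = 8.7 g/L → 8.7 × 1.202 L = 10.457 g
glycerol: 23.9 g/L × 1.202 L = 28.728 g

L-proline 1.731 g; calcium chloride dihydrate 0.477 g; potassium chloride 10.457 g; glycerol 28.728 g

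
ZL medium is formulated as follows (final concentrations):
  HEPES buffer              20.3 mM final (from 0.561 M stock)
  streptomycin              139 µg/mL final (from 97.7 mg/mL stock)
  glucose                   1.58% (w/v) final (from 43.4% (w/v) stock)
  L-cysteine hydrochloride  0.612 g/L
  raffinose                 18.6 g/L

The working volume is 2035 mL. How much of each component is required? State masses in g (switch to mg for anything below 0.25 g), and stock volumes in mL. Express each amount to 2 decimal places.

Scale factor relative to 1 L: 2.035.
HEPES buffer: V = C2·V2/C1 = 20.3 mM × 2035 mL ÷ 561 mM = 73.64 mL
streptomycin: dilute stock: 139 µg/mL × 2035 mL ÷ 97700 µg/mL = 2.90 mL
glucose: C1V1 = C2V2 → 1.58% ÷ 43.4% × 2035 mL = 74.09 mL
L-cysteine hydrochloride: 0.612 g/L × 2.035 L = 1.25 g
raffinose: 18.6 g/L × 2.035 L = 37.85 g

HEPES buffer 73.64 mL; streptomycin 2.90 mL; glucose 74.09 mL; L-cysteine hydrochloride 1.25 g; raffinose 37.85 g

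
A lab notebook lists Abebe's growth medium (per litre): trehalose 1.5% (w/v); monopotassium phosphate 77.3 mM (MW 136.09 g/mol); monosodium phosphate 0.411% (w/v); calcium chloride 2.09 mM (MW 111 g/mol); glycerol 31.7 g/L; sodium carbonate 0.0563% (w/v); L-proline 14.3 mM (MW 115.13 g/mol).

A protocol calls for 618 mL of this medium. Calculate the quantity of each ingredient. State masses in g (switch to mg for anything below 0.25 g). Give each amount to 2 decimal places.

Target volume = 618 mL = 0.618 L.
trehalose: 1.5 g per 100 mL × 618 mL ÷ 100 = 9.27 g
monopotassium phosphate: 77.3 mmol/L × 136.09 g/mol × 0.618 L ÷ 1000 = 6.50 g
monosodium phosphate: 0.411% w/v = 4.11 g/L → 4.11 × 0.618 L = 2.54 g
calcium chloride: 2.09 mmol/L × 111 mg/mmol × 0.618 L = 143.37 mg
glycerol: 31.7 g/L × 0.618 L = 19.59 g
sodium carbonate: 0.0563 g per 100 mL × 618 mL ÷ 100 = 0.35 g
L-proline: 14.3 mmol/L × 115.13 g/mol × 0.618 L ÷ 1000 = 1.02 g

trehalose 9.27 g; monopotassium phosphate 6.50 g; monosodium phosphate 2.54 g; calcium chloride 143.37 mg; glycerol 19.59 g; sodium carbonate 0.35 g; L-proline 1.02 g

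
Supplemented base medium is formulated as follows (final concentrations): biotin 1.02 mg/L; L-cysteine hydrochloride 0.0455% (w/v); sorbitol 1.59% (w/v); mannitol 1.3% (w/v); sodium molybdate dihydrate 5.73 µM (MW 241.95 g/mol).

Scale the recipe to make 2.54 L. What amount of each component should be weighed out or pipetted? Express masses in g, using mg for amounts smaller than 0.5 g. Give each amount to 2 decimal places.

Working volume: 2.54 L.
biotin: 1.02 mg/L × 2.54 L = 2.59 mg
L-cysteine hydrochloride: 0.0455% w/v = 0.455 g/L → 0.455 × 2.54 L = 1.16 g
sorbitol: 1.59 g per 100 mL × 2540 mL ÷ 100 = 40.39 g
mannitol: 1.3 g per 100 mL × 2540 mL ÷ 100 = 33.02 g
sodium molybdate dihydrate: 5.73 µmol/L × 241.95 g/mol × 2.54 L ÷ 1000 = 3.52 mg

biotin 2.59 mg; L-cysteine hydrochloride 1.16 g; sorbitol 40.39 g; mannitol 33.02 g; sodium molybdate dihydrate 3.52 mg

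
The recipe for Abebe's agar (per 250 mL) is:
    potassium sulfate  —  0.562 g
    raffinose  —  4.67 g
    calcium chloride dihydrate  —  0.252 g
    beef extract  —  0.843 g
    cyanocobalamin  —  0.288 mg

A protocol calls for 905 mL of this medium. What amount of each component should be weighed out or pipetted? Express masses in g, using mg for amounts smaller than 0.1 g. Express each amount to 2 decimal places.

potassium sulfate 2.03 g; raffinose 16.91 g; calcium chloride dihydrate 0.91 g; beef extract 3.05 g; cyanocobalamin 1.04 mg

Scale factor = 905 mL / 250 mL = 3.62.
potassium sulfate: 0.562 g × (905 mL / 250 mL) = 2.03 g
raffinose: 4.67 g × (905 mL / 250 mL) = 16.91 g
calcium chloride dihydrate: 0.252 g × (905 mL / 250 mL) = 0.91 g
beef extract: 0.843 g × (905 mL / 250 mL) = 3.05 g
cyanocobalamin: 0.288 mg × (905 mL / 250 mL) = 1.04 mg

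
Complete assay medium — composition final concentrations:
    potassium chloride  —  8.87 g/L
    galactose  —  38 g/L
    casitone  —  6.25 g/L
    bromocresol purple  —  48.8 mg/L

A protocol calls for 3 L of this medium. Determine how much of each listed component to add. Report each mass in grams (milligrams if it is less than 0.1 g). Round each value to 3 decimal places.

potassium chloride 26.610 g; galactose 114.000 g; casitone 18.750 g; bromocresol purple 0.146 g

Working volume: 3 L.
potassium chloride: 8.87 g/L × 3 L = 26.610 g
galactose: 38 g/L × 3 L = 114.000 g
casitone: 6.25 g/L × 3 L = 18.750 g
bromocresol purple: 48.8 mg/L × 3 L = 146.4 mg = 0.146 g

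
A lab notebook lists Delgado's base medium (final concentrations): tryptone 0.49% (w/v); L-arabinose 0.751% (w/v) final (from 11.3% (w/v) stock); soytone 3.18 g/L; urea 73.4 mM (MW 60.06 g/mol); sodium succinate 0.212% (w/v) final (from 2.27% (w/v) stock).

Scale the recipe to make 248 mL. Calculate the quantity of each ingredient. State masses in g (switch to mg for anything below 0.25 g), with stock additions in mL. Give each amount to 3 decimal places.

Target volume = 248 mL = 0.248 L.
tryptone: 0.49% w/v = 4.9 g/L → 4.9 × 0.248 L = 1.215 g
L-arabinose: dilute stock: 0.751% ÷ 11.3% × 248 mL = 16.482 mL
soytone: 3.18 g/L × 0.248 L = 0.789 g
urea: 73.4 mmol/L × 60.06 g/mol × 0.248 L ÷ 1000 = 1.093 g
sodium succinate: V = C2·V2/C1 = 0.212% ÷ 2.27% × 248 mL = 23.161 mL

tryptone 1.215 g; L-arabinose 16.482 mL; soytone 0.789 g; urea 1.093 g; sodium succinate 23.161 mL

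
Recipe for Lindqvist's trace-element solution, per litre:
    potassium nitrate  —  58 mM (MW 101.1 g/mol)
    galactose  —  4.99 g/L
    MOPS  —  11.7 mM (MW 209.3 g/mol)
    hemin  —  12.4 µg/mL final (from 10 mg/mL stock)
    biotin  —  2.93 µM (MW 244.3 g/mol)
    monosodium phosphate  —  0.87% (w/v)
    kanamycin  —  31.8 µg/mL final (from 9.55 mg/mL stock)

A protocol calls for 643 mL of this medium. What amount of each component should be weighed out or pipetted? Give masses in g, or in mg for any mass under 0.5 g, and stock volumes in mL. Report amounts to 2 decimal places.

potassium nitrate 3.77 g; galactose 3.21 g; MOPS 1.57 g; hemin 0.80 mL; biotin 0.46 mg; monosodium phosphate 5.59 g; kanamycin 2.14 mL

Scale factor relative to 1 L: 0.643.
potassium nitrate: 58 mmol/L × 101.1 g/mol × 0.643 L ÷ 1000 = 3.77 g
galactose: 4.99 g/L × 0.643 L = 3.21 g
MOPS: 11.7 mmol/L × 209.3 g/mol × 0.643 L ÷ 1000 = 1.57 g
hemin: C1V1 = C2V2 → 12.4 µg/mL × 643 mL ÷ 10000 µg/mL = 0.80 mL
biotin: 2.93 µmol/L × 244.3 g/mol × 0.643 L ÷ 1000 = 0.46 mg
monosodium phosphate: 0.87% w/v = 8.7 g/L → 8.7 × 0.643 L = 5.59 g
kanamycin: V = C2·V2/C1 = 31.8 µg/mL × 643 mL ÷ 9550 µg/mL = 2.14 mL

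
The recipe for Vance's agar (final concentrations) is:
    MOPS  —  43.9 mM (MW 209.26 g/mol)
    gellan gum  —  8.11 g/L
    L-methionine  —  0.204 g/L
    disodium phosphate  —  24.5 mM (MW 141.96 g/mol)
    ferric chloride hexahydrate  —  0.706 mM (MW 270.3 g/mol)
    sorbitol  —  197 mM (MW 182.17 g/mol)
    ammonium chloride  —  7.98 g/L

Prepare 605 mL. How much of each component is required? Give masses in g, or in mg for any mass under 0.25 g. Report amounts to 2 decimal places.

MOPS 5.56 g; gellan gum 4.91 g; L-methionine 123.42 mg; disodium phosphate 2.10 g; ferric chloride hexahydrate 115.45 mg; sorbitol 21.71 g; ammonium chloride 4.83 g

Working volume: 605 mL = 0.605 L.
MOPS: 43.9 mmol/L × 209.26 g/mol × 0.605 L ÷ 1000 = 5.56 g
gellan gum: 8.11 g/L × 0.605 L = 4.91 g
L-methionine: 0.204 g/L × 0.605 L = 0.12342 g = 123.42 mg
disodium phosphate: 24.5 mmol/L × 141.96 g/mol × 0.605 L ÷ 1000 = 2.10 g
ferric chloride hexahydrate: 0.706 mmol/L × 270.3 mg/mmol × 0.605 L = 115.45 mg
sorbitol: 197 mmol/L × 182.17 g/mol × 0.605 L ÷ 1000 = 21.71 g
ammonium chloride: 7.98 g/L × 0.605 L = 4.83 g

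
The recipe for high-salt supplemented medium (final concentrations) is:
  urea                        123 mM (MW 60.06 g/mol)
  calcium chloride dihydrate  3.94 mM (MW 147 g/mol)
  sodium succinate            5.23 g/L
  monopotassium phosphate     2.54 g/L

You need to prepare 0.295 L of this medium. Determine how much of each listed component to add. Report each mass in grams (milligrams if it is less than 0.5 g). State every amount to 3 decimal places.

urea 2.179 g; calcium chloride dihydrate 170.858 mg; sodium succinate 1.543 g; monopotassium phosphate 0.749 g

Working volume: 0.295 L.
urea: 123 mmol/L × 60.06 g/mol × 0.295 L ÷ 1000 = 2.179 g
calcium chloride dihydrate: 3.94 mmol/L × 147 mg/mmol × 0.295 L = 170.858 mg
sodium succinate: 5.23 g/L × 0.295 L = 1.543 g
monopotassium phosphate: 2.54 g/L × 0.295 L = 0.749 g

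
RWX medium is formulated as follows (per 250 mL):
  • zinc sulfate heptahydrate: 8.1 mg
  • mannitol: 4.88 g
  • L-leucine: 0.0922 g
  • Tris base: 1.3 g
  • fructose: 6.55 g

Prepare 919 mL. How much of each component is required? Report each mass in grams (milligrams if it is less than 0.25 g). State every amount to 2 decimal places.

zinc sulfate heptahydrate 29.78 mg; mannitol 17.94 g; L-leucine 0.34 g; Tris base 4.78 g; fructose 24.08 g

Scale factor = 919 mL / 250 mL = 3.676.
zinc sulfate heptahydrate: 8.1 mg × (919 mL / 250 mL) = 29.78 mg
mannitol: 4.88 g × (919 mL / 250 mL) = 17.94 g
L-leucine: 0.0922 g × (919 mL / 250 mL) = 0.34 g
Tris base: 1.3 g × (919 mL / 250 mL) = 4.78 g
fructose: 6.55 g × (919 mL / 250 mL) = 24.08 g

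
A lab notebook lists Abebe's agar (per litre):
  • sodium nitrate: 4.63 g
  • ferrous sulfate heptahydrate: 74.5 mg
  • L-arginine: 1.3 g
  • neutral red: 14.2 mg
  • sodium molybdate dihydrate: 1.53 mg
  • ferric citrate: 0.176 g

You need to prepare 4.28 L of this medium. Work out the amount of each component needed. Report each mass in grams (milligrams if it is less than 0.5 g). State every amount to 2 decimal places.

sodium nitrate 19.82 g; ferrous sulfate heptahydrate 318.86 mg; L-arginine 5.56 g; neutral red 60.78 mg; sodium molybdate dihydrate 6.55 mg; ferric citrate 0.75 g

Ratio of target to recipe volume: 4280 / 1000 = 4.28.
sodium nitrate: 4.63 g × (4280 mL / 1000 mL) = 19.82 g
ferrous sulfate heptahydrate: 74.5 mg × (4280 mL / 1000 mL) = 318.86 mg
L-arginine: 1.3 g × (4280 mL / 1000 mL) = 5.56 g
neutral red: 14.2 mg × (4280 mL / 1000 mL) = 60.78 mg
sodium molybdate dihydrate: 1.53 mg × (4280 mL / 1000 mL) = 6.55 mg
ferric citrate: 0.176 g × (4280 mL / 1000 mL) = 0.75 g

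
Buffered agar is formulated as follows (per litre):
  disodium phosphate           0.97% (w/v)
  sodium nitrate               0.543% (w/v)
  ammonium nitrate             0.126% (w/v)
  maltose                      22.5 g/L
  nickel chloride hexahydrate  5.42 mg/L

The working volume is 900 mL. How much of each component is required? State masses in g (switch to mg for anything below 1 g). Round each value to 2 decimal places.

disodium phosphate 8.73 g; sodium nitrate 4.89 g; ammonium nitrate 1.13 g; maltose 20.25 g; nickel chloride hexahydrate 4.88 mg

Working volume: 900 mL = 0.9 L.
disodium phosphate: 0.97% w/v = 9.7 g/L → 9.7 × 0.9 L = 8.73 g
sodium nitrate: 0.543% w/v = 5.43 g/L → 5.43 × 0.9 L = 4.89 g
ammonium nitrate: 0.126% w/v = 1.26 g/L → 1.26 × 0.9 L = 1.13 g
maltose: 22.5 g/L × 0.9 L = 20.25 g
nickel chloride hexahydrate: 5.42 mg/L × 0.9 L = 4.88 mg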